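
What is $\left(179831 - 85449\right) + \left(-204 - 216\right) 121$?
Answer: $43562$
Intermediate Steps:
$\left(179831 - 85449\right) + \left(-204 - 216\right) 121 = 94382 - 50820 = 43562$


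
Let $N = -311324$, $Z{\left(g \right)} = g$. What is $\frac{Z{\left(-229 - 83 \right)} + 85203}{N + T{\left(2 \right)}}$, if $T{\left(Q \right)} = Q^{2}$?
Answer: $- \frac{84891}{311320} \approx -0.27268$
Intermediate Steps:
$\frac{Z{\left(-229 - 83 \right)} + 85203}{N + T{\left(2 \right)}} = \frac{\left(-229 - 83\right) + 85203}{-311324 + 2^{2}} = \frac{-312 + 85203}{-311324 + 4} = \frac{84891}{-311320} = 84891 \left(- \frac{1}{311320}\right) = - \frac{84891}{311320}$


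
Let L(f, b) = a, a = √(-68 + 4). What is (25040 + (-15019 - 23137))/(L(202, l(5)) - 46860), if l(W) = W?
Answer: 38413485/137241229 + 6558*I/137241229 ≈ 0.2799 + 4.7784e-5*I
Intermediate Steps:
a = 8*I (a = √(-64) = 8*I ≈ 8.0*I)
L(f, b) = 8*I
(25040 + (-15019 - 23137))/(L(202, l(5)) - 46860) = (25040 + (-15019 - 23137))/(8*I - 46860) = (25040 - 38156)/(-46860 + 8*I) = -3279*(-46860 - 8*I)/548964916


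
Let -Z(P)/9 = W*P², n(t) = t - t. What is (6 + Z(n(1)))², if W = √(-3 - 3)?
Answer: 36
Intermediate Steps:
W = I*√6 (W = √(-6) = I*√6 ≈ 2.4495*I)
n(t) = 0
Z(P) = -9*I*√6*P²
(6 + Z(n(1)))² = (6 - 9*I*√6*0²)² = (6 - 9*I*√6*0)² = (6 + 0)² = 6² = 36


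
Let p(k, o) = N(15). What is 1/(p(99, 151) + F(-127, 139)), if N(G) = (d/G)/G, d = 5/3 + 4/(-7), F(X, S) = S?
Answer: 4725/656798 ≈ 0.0071940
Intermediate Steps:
d = 23/21 (d = 5*(⅓) + 4*(-⅐) = 5/3 - 4/7 = 23/21 ≈ 1.0952)
N(G) = 23/(21*G²) (N(G) = (23/(21*G))/G = 23/(21*G²))
p(k, o) = 23/4725 (p(k, o) = (23/21)/15² = (23/21)*(1/225) = 23/4725)
1/(p(99, 151) + F(-127, 139)) = 1/(23/4725 + 139) = 1/(656798/4725) = 4725/656798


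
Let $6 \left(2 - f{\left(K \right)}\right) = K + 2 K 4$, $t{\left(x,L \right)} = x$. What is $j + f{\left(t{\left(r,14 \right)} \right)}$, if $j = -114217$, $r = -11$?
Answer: $- \frac{228397}{2} \approx -1.142 \cdot 10^{5}$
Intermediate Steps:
$f{\left(K \right)} = 2 - \frac{3 K}{2}$ ($f{\left(K \right)} = 2 - \frac{K + 2 K 4}{6} = 2 - \frac{K + 8 K}{6} = 2 - \frac{9 K}{6} = 2 - \frac{3 K}{2}$)
$j + f{\left(t{\left(r,14 \right)} \right)} = -114217 + \left(2 - - \frac{33}{2}\right) = -114217 + \left(2 + \frac{33}{2}\right) = -114217 + \frac{37}{2} = - \frac{228397}{2}$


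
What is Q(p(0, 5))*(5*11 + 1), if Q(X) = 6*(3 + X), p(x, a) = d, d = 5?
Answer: 2688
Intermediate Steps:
p(x, a) = 5
Q(X) = 18 + 6*X
Q(p(0, 5))*(5*11 + 1) = (18 + 6*5)*(5*11 + 1) = (18 + 30)*(55 + 1) = 48*56 = 2688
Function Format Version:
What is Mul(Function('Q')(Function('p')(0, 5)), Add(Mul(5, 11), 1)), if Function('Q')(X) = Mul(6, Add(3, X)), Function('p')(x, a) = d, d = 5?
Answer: 2688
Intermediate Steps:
Function('p')(x, a) = 5
Function('Q')(X) = Add(18, Mul(6, X))
Mul(Function('Q')(Function('p')(0, 5)), Add(Mul(5, 11), 1)) = Mul(Add(18, Mul(6, 5)), Add(Mul(5, 11), 1)) = Mul(Add(18, 30), Add(55, 1)) = Mul(48, 56) = 2688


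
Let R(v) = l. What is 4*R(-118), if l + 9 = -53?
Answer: -248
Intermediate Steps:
l = -62 (l = -9 - 53 = -62)
R(v) = -62
4*R(-118) = 4*(-62) = -248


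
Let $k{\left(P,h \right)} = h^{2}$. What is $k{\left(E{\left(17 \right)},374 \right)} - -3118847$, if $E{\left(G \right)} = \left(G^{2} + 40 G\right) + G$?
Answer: $3258723$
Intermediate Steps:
$E{\left(G \right)} = G^{2} + 41 G$
$k{\left(E{\left(17 \right)},374 \right)} - -3118847 = 374^{2} - -3118847 = 139876 + 3118847 = 3258723$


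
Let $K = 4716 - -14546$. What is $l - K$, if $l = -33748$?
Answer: $-53010$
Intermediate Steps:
$K = 19262$ ($K = 4716 + 14546 = 19262$)
$l - K = -33748 - 19262 = -53010$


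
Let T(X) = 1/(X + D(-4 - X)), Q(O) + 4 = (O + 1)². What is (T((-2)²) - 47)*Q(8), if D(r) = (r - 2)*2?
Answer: -57981/16 ≈ -3623.8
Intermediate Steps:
Q(O) = -4 + (1 + O)² (Q(O) = -4 + (O + 1)² = -4 + (1 + O)²)
D(r) = -4 + 2*r (D(r) = (-2 + r)*2 = -4 + 2*r)
T(X) = 1/(-12 - X) (T(X) = 1/(X + (-4 + 2*(-4 - X))) = 1/(X + (-4 + (-8 - 2*X))) = 1/(X + (-12 - 2*X)) = 1/(-12 - X))
(T((-2)²) - 47)*Q(8) = (-1/(12 + (-2)²) - 47)*(-4 + (1 + 8)²) = (-1/(12 + 4) - 47)*(-4 + 9²) = (-1/16 - 47)*(-4 + 81) = (-1*1/16 - 47)*77 = (-1/16 - 47)*77 = -753/16*77 = -57981/16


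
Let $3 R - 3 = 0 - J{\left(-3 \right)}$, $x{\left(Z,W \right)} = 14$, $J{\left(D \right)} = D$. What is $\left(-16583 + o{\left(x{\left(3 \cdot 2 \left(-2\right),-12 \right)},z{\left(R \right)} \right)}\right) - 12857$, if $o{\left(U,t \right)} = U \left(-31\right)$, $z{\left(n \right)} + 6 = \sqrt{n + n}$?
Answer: $-29874$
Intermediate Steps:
$R = 2$ ($R = 1 + \frac{0 - -3}{3} = 1 + \frac{0 + 3}{3} = 1 + \frac{1}{3} \cdot 3 = 1 + 1 = 2$)
$z{\left(n \right)} = -6 + \sqrt{2} \sqrt{n}$ ($z{\left(n \right)} = -6 + \sqrt{n + n} = -6 + \sqrt{2 n} = -6 + \sqrt{2} \sqrt{n}$)
$o{\left(U,t \right)} = - 31 U$
$\left(-16583 + o{\left(x{\left(3 \cdot 2 \left(-2\right),-12 \right)},z{\left(R \right)} \right)}\right) - 12857 = \left(-16583 - 434\right) - 12857 = -17017 - 12857 = -29874$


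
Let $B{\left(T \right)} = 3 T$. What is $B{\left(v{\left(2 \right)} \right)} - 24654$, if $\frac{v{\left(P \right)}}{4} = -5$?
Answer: $-24714$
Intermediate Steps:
$v{\left(P \right)} = -20$ ($v{\left(P \right)} = 4 \left(-5\right) = -20$)
$B{\left(v{\left(2 \right)} \right)} - 24654 = 3 \left(-20\right) - 24654 = -60 - 24654 = -24714$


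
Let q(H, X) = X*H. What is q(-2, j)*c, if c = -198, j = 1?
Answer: 396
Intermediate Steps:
q(H, X) = H*X
q(-2, j)*c = -2*1*(-198) = -2*(-198) = 396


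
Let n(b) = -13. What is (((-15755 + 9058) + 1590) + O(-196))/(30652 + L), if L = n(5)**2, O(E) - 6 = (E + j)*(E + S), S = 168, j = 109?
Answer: -2665/30821 ≈ -0.086467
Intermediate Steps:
O(E) = 6 + (109 + E)*(168 + E) (O(E) = 6 + (E + 109)*(E + 168) = 6 + (109 + E)*(168 + E))
L = 169 (L = (-13)**2 = 169)
(((-15755 + 9058) + 1590) + O(-196))/(30652 + L) = (((-15755 + 9058) + 1590) + (18318 + (-196)**2 + 277*(-196)))/(30652 + 169) = ((-6697 + 1590) + (18318 + 38416 - 54292))/30821 = (-5107 + 2442)*(1/30821) = -2665*1/30821 = -2665/30821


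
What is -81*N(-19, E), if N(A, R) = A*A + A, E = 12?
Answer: -27702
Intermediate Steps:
N(A, R) = A + A**2 (N(A, R) = A**2 + A = A + A**2)
-81*N(-19, E) = -(-1539)*(1 - 19) = -(-1539)*(-18) = -81*342 = -27702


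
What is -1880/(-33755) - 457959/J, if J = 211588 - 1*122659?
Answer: -1019414635/200119893 ≈ -5.0940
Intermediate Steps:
J = 88929 (J = 211588 - 122659 = 88929)
-1880/(-33755) - 457959/J = -1880/(-33755) - 457959/88929 = -1880*(-1/33755) - 457959*1/88929 = 376/6751 - 152653/29643 = -1019414635/200119893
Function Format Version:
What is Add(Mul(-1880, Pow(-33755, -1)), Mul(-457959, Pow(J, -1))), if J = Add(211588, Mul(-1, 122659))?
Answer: Rational(-1019414635, 200119893) ≈ -5.0940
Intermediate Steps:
J = 88929 (J = Add(211588, -122659) = 88929)
Add(Mul(-1880, Pow(-33755, -1)), Mul(-457959, Pow(J, -1))) = Add(Mul(-1880, Pow(-33755, -1)), Mul(-457959, Pow(88929, -1))) = Add(Mul(-1880, Rational(-1, 33755)), Mul(-457959, Rational(1, 88929))) = Add(Rational(376, 6751), Rational(-152653, 29643)) = Rational(-1019414635, 200119893)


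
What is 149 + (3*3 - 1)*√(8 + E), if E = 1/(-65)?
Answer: 149 + 8*√33735/65 ≈ 171.61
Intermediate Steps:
E = -1/65 ≈ -0.015385
149 + (3*3 - 1)*√(8 + E) = 149 + (3*3 - 1)*√(8 - 1/65) = 149 + (9 - 1)*√(519/65) = 149 + 8*(√33735/65) = 149 + 8*√33735/65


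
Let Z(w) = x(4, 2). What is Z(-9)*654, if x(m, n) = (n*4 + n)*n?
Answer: 13080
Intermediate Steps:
x(m, n) = 5*n**2 (x(m, n) = (4*n + n)*n = (5*n)*n = 5*n**2)
Z(w) = 20 (Z(w) = 5*2**2 = 5*4 = 20)
Z(-9)*654 = 20*654 = 13080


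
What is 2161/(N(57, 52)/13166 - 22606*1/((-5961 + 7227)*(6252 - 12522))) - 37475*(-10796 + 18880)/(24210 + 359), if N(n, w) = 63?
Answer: 663389047410589085/2449877123333 ≈ 2.7078e+5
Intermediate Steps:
2161/(N(57, 52)/13166 - 22606*1/((-5961 + 7227)*(6252 - 12522))) - 37475*(-10796 + 18880)/(24210 + 359) = 2161/(63/13166 - 22606*1/((-5961 + 7227)*(6252 - 12522))) - 37475*(-10796 + 18880)/(24210 + 359) = 2161/(63*(1/13166) - 22606/(1266*(-6270))) - 37475/(24569/8084) = 2161/(63/13166 - 22606/(-7937820)) - 37475/(24569*(1/8084)) = 2161/(63/13166 - 22606*(-1/7937820)) - 37475/24569/8084 = 2161/(63/13166 + 11303/3968910) - 37475*8084/24569 = 2161/(99714157/13063667265) - 302947900/24569 = 2161*(13063667265/99714157) - 302947900/24569 = 28230584959665/99714157 - 302947900/24569 = 663389047410589085/2449877123333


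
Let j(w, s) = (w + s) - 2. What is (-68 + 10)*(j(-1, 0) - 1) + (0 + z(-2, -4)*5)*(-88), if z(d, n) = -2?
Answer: 1112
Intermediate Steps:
j(w, s) = -2 + s + w (j(w, s) = (s + w) - 2 = -2 + s + w)
(-68 + 10)*(j(-1, 0) - 1) + (0 + z(-2, -4)*5)*(-88) = (-68 + 10)*((-2 + 0 - 1) - 1) + (0 - 2*5)*(-88) = -58*(-3 - 1) + (0 - 10)*(-88) = -58*(-4) - 10*(-88) = 232 + 880 = 1112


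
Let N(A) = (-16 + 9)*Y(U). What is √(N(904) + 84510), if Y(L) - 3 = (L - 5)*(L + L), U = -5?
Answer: √83789 ≈ 289.46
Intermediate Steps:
Y(L) = 3 + 2*L*(-5 + L) (Y(L) = 3 + (L - 5)*(L + L) = 3 + (-5 + L)*(2*L) = 3 + 2*L*(-5 + L))
N(A) = -721 (N(A) = (-16 + 9)*(3 - 10*(-5) + 2*(-5)²) = -7*(3 + 50 + 2*25) = -7*(3 + 50 + 50) = -7*103 = -721)
√(N(904) + 84510) = √(-721 + 84510) = √83789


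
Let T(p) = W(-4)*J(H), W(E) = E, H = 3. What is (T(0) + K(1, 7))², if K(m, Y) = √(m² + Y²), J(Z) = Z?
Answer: 194 - 120*√2 ≈ 24.294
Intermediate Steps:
T(p) = -12 (T(p) = -4*3 = -12)
K(m, Y) = √(Y² + m²)
(T(0) + K(1, 7))² = (-12 + √(7² + 1²))² = (-12 + √(49 + 1))² = (-12 + √50)² = (-12 + 5*√2)²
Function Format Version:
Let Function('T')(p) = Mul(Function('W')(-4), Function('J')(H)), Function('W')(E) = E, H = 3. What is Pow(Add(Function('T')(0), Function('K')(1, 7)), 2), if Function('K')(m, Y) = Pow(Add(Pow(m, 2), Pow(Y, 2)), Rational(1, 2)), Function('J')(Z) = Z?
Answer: Add(194, Mul(-120, Pow(2, Rational(1, 2)))) ≈ 24.294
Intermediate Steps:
Function('T')(p) = -12 (Function('T')(p) = Mul(-4, 3) = -12)
Function('K')(m, Y) = Pow(Add(Pow(Y, 2), Pow(m, 2)), Rational(1, 2))
Pow(Add(Function('T')(0), Function('K')(1, 7)), 2) = Pow(Add(-12, Pow(Add(Pow(7, 2), Pow(1, 2)), Rational(1, 2))), 2) = Pow(Add(-12, Pow(Add(49, 1), Rational(1, 2))), 2) = Pow(Add(-12, Pow(50, Rational(1, 2))), 2) = Pow(Add(-12, Mul(5, Pow(2, Rational(1, 2)))), 2)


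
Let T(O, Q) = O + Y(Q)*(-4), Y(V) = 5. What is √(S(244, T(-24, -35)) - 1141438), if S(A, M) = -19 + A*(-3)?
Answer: I*√1142189 ≈ 1068.7*I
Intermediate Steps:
T(O, Q) = -20 + O (T(O, Q) = O + 5*(-4) = O - 20 = -20 + O)
S(A, M) = -19 - 3*A
√(S(244, T(-24, -35)) - 1141438) = √((-19 - 3*244) - 1141438) = √((-19 - 732) - 1141438) = √(-751 - 1141438) = √(-1142189) = I*√1142189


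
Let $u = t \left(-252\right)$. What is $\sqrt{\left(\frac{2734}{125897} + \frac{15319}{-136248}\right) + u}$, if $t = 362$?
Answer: $\frac{i \sqrt{6710279138443231333293570}}{8576607228} \approx 302.03 i$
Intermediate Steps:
$u = -91224$ ($u = 362 \left(-252\right) = -91224$)
$\sqrt{\left(\frac{2734}{125897} + \frac{15319}{-136248}\right) + u} = \sqrt{\left(\frac{2734}{125897} + \frac{15319}{-136248}\right) - 91224} = \sqrt{\left(2734 \cdot \frac{1}{125897} + 15319 \left(- \frac{1}{136248}\right)\right) - 91224} = \sqrt{\left(\frac{2734}{125897} - \frac{15319}{136248}\right) - 91224} = \sqrt{- \frac{1556114111}{17153214456} - 91224} = \sqrt{- \frac{1564786391648255}{17153214456}} = \frac{i \sqrt{6710279138443231333293570}}{8576607228}$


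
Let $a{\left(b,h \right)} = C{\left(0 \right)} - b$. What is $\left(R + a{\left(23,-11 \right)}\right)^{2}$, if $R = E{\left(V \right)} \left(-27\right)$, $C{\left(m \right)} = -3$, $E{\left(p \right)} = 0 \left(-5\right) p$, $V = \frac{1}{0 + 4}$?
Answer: $676$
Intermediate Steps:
$V = \frac{1}{4} \approx 0.25$
$E{\left(p \right)} = 0$ ($E{\left(p \right)} = 0 p = 0$)
$R = 0$ ($R = 0 \left(-27\right) = 0$)
$a{\left(b,h \right)} = -3 - b$
$\left(R + a{\left(23,-11 \right)}\right)^{2} = \left(0 - 26\right)^{2} = \left(-26\right)^{2} = 676$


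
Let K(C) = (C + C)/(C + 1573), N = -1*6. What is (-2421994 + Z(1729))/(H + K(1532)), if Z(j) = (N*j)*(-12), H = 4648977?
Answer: -7133756130/14435076649 ≈ -0.49420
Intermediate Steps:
N = -6
K(C) = 2*C/(1573 + C) (K(C) = (2*C)/(1573 + C) = 2*C/(1573 + C))
Z(j) = 72*j (Z(j) = -6*j*(-12) = 72*j)
(-2421994 + Z(1729))/(H + K(1532)) = (-2421994 + 72*1729)/(4648977 + 2*1532/(1573 + 1532)) = (-2421994 + 124488)/(4648977 + 2*1532/3105) = -2297506/(4648977 + 2*1532*(1/3105)) = -2297506/(4648977 + 3064/3105) = -2297506/14435076649/3105 = -2297506*3105/14435076649 = -7133756130/14435076649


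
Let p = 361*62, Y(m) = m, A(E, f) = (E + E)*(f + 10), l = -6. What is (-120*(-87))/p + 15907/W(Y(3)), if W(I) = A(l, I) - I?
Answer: -177185257/1779369 ≈ -99.578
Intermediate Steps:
A(E, f) = 2*E*(10 + f) (A(E, f) = (2*E)*(10 + f) = 2*E*(10 + f))
p = 22382
W(I) = -120 - 13*I (W(I) = 2*(-6)*(10 + I) - I = (-120 - 12*I) - I = -120 - 13*I)
(-120*(-87))/p + 15907/W(Y(3)) = -120*(-87)/22382 + 15907/(-120 - 13*3) = 10440*(1/22382) + 15907/(-120 - 39) = 5220/11191 + 15907/(-159) = 5220/11191 + 15907*(-1/159) = 5220/11191 - 15907/159 = -177185257/1779369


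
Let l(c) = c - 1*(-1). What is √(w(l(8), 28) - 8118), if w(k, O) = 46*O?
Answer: I*√6830 ≈ 82.644*I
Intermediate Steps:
l(c) = 1 + c (l(c) = c + 1 = 1 + c)
√(w(l(8), 28) - 8118) = √(46*28 - 8118) = √(1288 - 8118) = √(-6830) = I*√6830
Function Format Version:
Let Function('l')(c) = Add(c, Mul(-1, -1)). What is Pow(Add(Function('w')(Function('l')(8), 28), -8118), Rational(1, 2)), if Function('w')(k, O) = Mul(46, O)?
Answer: Mul(I, Pow(6830, Rational(1, 2))) ≈ Mul(82.644, I)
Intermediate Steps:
Function('l')(c) = Add(1, c) (Function('l')(c) = Add(c, 1) = Add(1, c))
Pow(Add(Function('w')(Function('l')(8), 28), -8118), Rational(1, 2)) = Pow(Add(Mul(46, 28), -8118), Rational(1, 2)) = Pow(Add(1288, -8118), Rational(1, 2)) = Pow(-6830, Rational(1, 2)) = Mul(I, Pow(6830, Rational(1, 2)))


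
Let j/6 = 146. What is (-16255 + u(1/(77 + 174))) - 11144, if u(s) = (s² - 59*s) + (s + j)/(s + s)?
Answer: 10400112463/126002 ≈ 82539.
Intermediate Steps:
j = 876 (j = 6*146 = 876)
u(s) = s² - 59*s + (876 + s)/(2*s) (u(s) = (s² - 59*s) + (s + 876)/(s + s) = (s² - 59*s) + (876 + s)/((2*s)) = (s² - 59*s) + (876 + s)*(1/(2*s)) = (s² - 59*s) + (876 + s)/(2*s) = s² - 59*s + (876 + s)/(2*s))
(-16255 + u(1/(77 + 174))) - 11144 = (-16255 + (½ + (1/(77 + 174))² - 59/(77 + 174) + 438/(1/(77 + 174)))) - 11144 = (-16255 + (½ + (1/251)² - 59/251 + 438/(1/251))) - 11144 = (-16255 + (½ + (1/251)² - 59*1/251 + 438/(1/251))) - 11144 = (-16255 + (½ + 1/63001 - 59/251 + 438*251)) - 11144 = (-16255 + (½ + 1/63001 - 59/251 + 109938)) - 11144 = (-16255 + 13852441261/126002) - 11144 = 11804278751/126002 - 11144 = 10400112463/126002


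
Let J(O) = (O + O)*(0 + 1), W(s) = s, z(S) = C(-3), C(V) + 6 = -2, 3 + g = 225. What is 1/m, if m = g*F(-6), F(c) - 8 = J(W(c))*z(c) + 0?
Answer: 1/23088 ≈ 4.3313e-5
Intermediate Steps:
g = 222 (g = -3 + 225 = 222)
C(V) = -8 (C(V) = -6 - 2 = -8)
z(S) = -8
J(O) = 2*O (J(O) = (2*O)*1 = 2*O)
F(c) = 8 - 16*c (F(c) = 8 + ((2*c)*(-8) + 0) = 8 + (-16*c + 0) = 8 - 16*c)
m = 23088 (m = 222*(8 - 16*(-6)) = 222*(8 + 96) = 222*104 = 23088)
1/m = 1/23088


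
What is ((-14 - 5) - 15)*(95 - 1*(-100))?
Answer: -6630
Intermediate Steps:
((-14 - 5) - 15)*(95 - 1*(-100)) = (-19 - 15)*(95 + 100) = -34*195 = -6630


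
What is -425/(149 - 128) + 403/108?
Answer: -12479/756 ≈ -16.507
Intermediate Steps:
-425/(149 - 128) + 403/108 = -425/21 + 403*(1/108) = -425*1/21 + 403/108 = -425/21 + 403/108 = -12479/756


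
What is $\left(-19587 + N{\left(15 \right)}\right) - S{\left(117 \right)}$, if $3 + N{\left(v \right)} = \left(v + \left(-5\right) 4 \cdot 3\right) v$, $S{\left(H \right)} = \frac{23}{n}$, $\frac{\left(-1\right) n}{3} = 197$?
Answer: $- \frac{11976592}{591} \approx -20265.0$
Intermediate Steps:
$n = -591$ ($n = \left(-3\right) 197 = -591$)
$S{\left(H \right)} = - \frac{23}{591}$ ($S{\left(H \right)} = \frac{23}{-591} = 23 \left(- \frac{1}{591}\right) = - \frac{23}{591}$)
$N{\left(v \right)} = -3 + v \left(-60 + v\right)$ ($N{\left(v \right)} = -3 + \left(v + \left(-5\right) 4 \cdot 3\right) v = -3 + \left(v - 60\right) v = -3 + \left(-60 + v\right) v = -3 + v \left(-60 + v\right)$)
$\left(-19587 + N{\left(15 \right)}\right) - S{\left(117 \right)} = \left(-19587 - \left(903 - 225\right)\right) - - \frac{23}{591} = \left(-19587 - 678\right) + \frac{23}{591} = -20265 + \frac{23}{591} = - \frac{11976592}{591}$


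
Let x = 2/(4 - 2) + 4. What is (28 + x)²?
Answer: 1089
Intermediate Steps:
x = 5 (x = 2/2 + 4 = (½)*2 + 4 = 1 + 4 = 5)
(28 + x)² = (28 + 5)² = 33² = 1089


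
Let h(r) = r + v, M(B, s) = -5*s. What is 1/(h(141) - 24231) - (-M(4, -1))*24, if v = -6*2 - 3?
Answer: 2892599/24105 ≈ 120.00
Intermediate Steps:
v = -15 (v = -12 - 3 = -15)
h(r) = -15 + r (h(r) = r - 15 = -15 + r)
1/(h(141) - 24231) - (-M(4, -1))*24 = 1/((-15 + 141) - 24231) - (-(-5)*(-1))*24 = 1/(126 - 24231) - (-1*5)*24 = 1/(-24105) - (-5)*24 = -1/24105 - 1*(-120) = -1/24105 + 120 = 2892599/24105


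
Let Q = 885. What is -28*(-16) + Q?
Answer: 1333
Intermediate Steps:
-28*(-16) + Q = -28*(-16) + 885 = 448 + 885 = 1333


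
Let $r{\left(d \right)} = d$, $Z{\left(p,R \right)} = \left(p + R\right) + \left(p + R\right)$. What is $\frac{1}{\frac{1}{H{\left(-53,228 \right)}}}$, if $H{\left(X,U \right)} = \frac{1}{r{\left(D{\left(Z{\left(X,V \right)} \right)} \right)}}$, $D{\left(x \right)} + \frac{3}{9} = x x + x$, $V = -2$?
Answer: $\frac{3}{35969} \approx 8.3405 \cdot 10^{-5}$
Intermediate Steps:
$Z{\left(p,R \right)} = 2 R + 2 p$ ($Z{\left(p,R \right)} = \left(R + p\right) + \left(R + p\right) = 2 R + 2 p$)
$D{\left(x \right)} = - \frac{1}{3} + x + x^{2}$ ($D{\left(x \right)} = - \frac{1}{3} + \left(x x + x\right) = - \frac{1}{3} + \left(x^{2} + x\right) = - \frac{1}{3} + \left(x + x^{2}\right) = - \frac{1}{3} + x + x^{2}$)
$H{\left(X,U \right)} = \frac{1}{- \frac{13}{3} + \left(-4 + 2 X\right)^{2} + 2 X}$ ($H{\left(X,U \right)} = \frac{1}{- \frac{1}{3} + \left(2 \left(-2\right) + 2 X\right) + \left(2 \left(-2\right) + 2 X\right)^{2}} = \frac{1}{- \frac{1}{3} + \left(-4 + 2 X\right) + \left(-4 + 2 X\right)^{2}} = \frac{1}{- \frac{13}{3} + \left(-4 + 2 X\right)^{2} + 2 X}$)
$\frac{1}{\frac{1}{H{\left(-53,228 \right)}}} = \frac{1}{\frac{1}{3 \frac{1}{35 - -2226 + 12 \left(-53\right)^{2}}}} = \frac{1}{\frac{1}{3 \frac{1}{35 + 2226 + 12 \cdot 2809}}} = \frac{1}{\frac{1}{3 \frac{1}{35 + 2226 + 33708}}} = \frac{1}{\frac{1}{3 \cdot \frac{1}{35969}}} = \frac{1}{\frac{1}{\frac{3}{35969}}} = \frac{1}{\frac{35969}{3}} = \frac{3}{35969}$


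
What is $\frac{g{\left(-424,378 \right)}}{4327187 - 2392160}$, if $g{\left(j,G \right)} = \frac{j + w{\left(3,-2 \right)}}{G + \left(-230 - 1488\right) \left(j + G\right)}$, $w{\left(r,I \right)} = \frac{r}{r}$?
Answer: $- \frac{47}{17072528218} \approx -2.753 \cdot 10^{-9}$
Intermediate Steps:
$w{\left(r,I \right)} = 1$
$g{\left(j,G \right)} = \frac{1 + j}{- 1718 j - 1717 G}$ ($g{\left(j,G \right)} = \frac{j + 1}{G + \left(-230 - 1488\right) \left(j + G\right)} = \frac{1 + j}{G - 1718 \left(G + j\right)} = \frac{1 + j}{G - \left(1718 G + 1718 j\right)} = \frac{1 + j}{- 1718 j - 1717 G}$)
$\frac{g{\left(-424,378 \right)}}{4327187 - 2392160} = \frac{\frac{1}{1717 \cdot 378 + 1718 \left(-424\right)} \left(-1 - -424\right)}{4327187 - 2392160} = \frac{\frac{1}{649026 - 728432} \left(-1 + 424\right)}{4327187 - 2392160} = \frac{\frac{1}{-79406} \cdot 423}{1935027} = \left(- \frac{1}{79406}\right) 423 \cdot \frac{1}{1935027} = \left(- \frac{423}{79406}\right) \frac{1}{1935027} = - \frac{47}{17072528218}$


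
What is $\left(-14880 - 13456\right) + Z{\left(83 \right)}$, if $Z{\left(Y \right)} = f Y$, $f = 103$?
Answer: $-19787$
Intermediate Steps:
$Z{\left(Y \right)} = 103 Y$
$\left(-14880 - 13456\right) + Z{\left(83 \right)} = \left(-14880 - 13456\right) + 103 \cdot 83 = -28336 + 8549 = -19787$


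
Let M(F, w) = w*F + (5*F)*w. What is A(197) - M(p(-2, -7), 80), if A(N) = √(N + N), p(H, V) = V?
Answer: 3360 + √394 ≈ 3379.8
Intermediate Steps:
A(N) = √2*√N (A(N) = √(2*N) = √2*√N)
M(F, w) = 6*F*w (M(F, w) = F*w + 5*F*w = 6*F*w)
A(197) - M(p(-2, -7), 80) = √2*√197 - 6*(-7)*80 = √394 - 1*(-3360) = √394 + 3360 = 3360 + √394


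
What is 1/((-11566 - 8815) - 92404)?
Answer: -1/112785 ≈ -8.8664e-6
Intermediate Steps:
1/((-11566 - 8815) - 92404) = 1/(-20381 - 92404) = 1/(-112785) = -1/112785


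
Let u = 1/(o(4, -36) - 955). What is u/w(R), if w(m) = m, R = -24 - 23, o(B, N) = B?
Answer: 1/44697 ≈ 2.2373e-5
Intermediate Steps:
R = -47
u = -1/951 (u = 1/(4 - 955) = 1/(-951) = -1/951 ≈ -0.0010515)
u/w(R) = -1/951/(-47) = -1/951*(-1/47) = 1/44697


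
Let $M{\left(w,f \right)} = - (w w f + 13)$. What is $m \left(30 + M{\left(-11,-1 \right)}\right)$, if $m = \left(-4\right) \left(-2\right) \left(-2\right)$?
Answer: $-2208$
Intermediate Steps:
$m = -16$ ($m = 8 \left(-2\right) = -16$)
$M{\left(w,f \right)} = -13 - f w^{2}$ ($M{\left(w,f \right)} = - (w^{2} f + 13) = - (f w^{2} + 13) = - (13 + f w^{2}) = -13 - f w^{2}$)
$m \left(30 + M{\left(-11,-1 \right)}\right) = - 16 \left(30 - \left(13 - \left(-11\right)^{2}\right)\right) = - 16 \left(30 - \left(13 - 121\right)\right) = - 16 \left(30 + \left(-13 + 121\right)\right) = - 16 \left(30 + 108\right) = \left(-16\right) 138 = -2208$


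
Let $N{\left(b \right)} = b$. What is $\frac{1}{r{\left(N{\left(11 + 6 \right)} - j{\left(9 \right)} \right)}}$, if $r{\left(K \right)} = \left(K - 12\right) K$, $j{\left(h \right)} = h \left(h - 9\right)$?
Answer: $\frac{1}{85} \approx 0.011765$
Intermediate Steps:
$j{\left(h \right)} = h \left(-9 + h\right)$
$r{\left(K \right)} = K \left(-12 + K\right)$ ($r{\left(K \right)} = \left(-12 + K\right) K = K \left(-12 + K\right)$)
$\frac{1}{r{\left(N{\left(11 + 6 \right)} - j{\left(9 \right)} \right)}} = \frac{1}{\left(\left(11 + 6\right) - 9 \left(-9 + 9\right)\right) \left(-12 + \left(\left(11 + 6\right) - 9 \left(-9 + 9\right)\right)\right)} = \frac{1}{\left(17 - 9 \cdot 0\right) \left(-12 + \left(17 - 9 \cdot 0\right)\right)} = \frac{1}{\left(17 - 0\right) \left(-12 + \left(17 - 0\right)\right)} = \frac{1}{\left(17 + 0\right) \left(-12 + \left(17 + 0\right)\right)} = \frac{1}{17 \left(-12 + 17\right)} = \frac{1}{17 \cdot 5} = \frac{1}{85}$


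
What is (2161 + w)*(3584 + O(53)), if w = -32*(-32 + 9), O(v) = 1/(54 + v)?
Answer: 1110967633/107 ≈ 1.0383e+7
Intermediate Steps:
w = 736 (w = -32*(-23) = 736)
(2161 + w)*(3584 + O(53)) = (2161 + 736)*(3584 + 1/(54 + 53)) = 2897*(3584 + 1/107) = 2897*(383489/107) = 1110967633/107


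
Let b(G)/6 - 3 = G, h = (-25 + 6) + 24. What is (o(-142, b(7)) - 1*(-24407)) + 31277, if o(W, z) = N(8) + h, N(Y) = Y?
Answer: 55697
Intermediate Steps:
h = 5 (h = -19 + 24 = 5)
b(G) = 18 + 6*G
o(W, z) = 13 (o(W, z) = 8 + 5 = 13)
(o(-142, b(7)) - 1*(-24407)) + 31277 = (13 - 1*(-24407)) + 31277 = (13 + 24407) + 31277 = 24420 + 31277 = 55697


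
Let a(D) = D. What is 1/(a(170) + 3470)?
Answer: 1/3640 ≈ 0.00027473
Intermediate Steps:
1/(a(170) + 3470) = 1/(170 + 3470) = 1/3640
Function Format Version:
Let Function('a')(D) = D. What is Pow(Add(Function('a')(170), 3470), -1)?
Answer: Rational(1, 3640) ≈ 0.00027473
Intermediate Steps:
Pow(Add(Function('a')(170), 3470), -1) = Pow(Add(170, 3470), -1) = Pow(3640, -1) = Rational(1, 3640)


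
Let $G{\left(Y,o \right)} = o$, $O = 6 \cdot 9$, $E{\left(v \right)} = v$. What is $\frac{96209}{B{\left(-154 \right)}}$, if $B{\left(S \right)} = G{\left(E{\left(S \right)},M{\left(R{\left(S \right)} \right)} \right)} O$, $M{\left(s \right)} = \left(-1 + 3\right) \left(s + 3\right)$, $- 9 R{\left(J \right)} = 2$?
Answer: $\frac{96209}{300} \approx 320.7$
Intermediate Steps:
$R{\left(J \right)} = - \frac{2}{9}$ ($R{\left(J \right)} = \left(- \frac{1}{9}\right) 2 = - \frac{2}{9}$)
$M{\left(s \right)} = 6 + 2 s$ ($M{\left(s \right)} = 2 \left(3 + s\right) = 6 + 2 s$)
$O = 54$
$B{\left(S \right)} = 300$ ($B{\left(S \right)} = \left(6 + 2 \left(- \frac{2}{9}\right)\right) 54 = \left(6 - \frac{4}{9}\right) 54 = \frac{50}{9} \cdot 54 = 300$)
$\frac{96209}{B{\left(-154 \right)}} = \frac{96209}{300}$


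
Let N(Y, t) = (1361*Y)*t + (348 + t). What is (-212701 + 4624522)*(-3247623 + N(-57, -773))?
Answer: 250233956179833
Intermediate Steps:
N(Y, t) = 348 + t + 1361*Y*t (N(Y, t) = 1361*Y*t + (348 + t) = 348 + t + 1361*Y*t)
(-212701 + 4624522)*(-3247623 + N(-57, -773)) = (-212701 + 4624522)*(-3247623 + (348 - 773 + 1361*(-57)*(-773))) = 4411821*(-3247623 + (348 - 773 + 59967021)) = 4411821*(-3247623 + 59966596) = 4411821*56718973 = 250233956179833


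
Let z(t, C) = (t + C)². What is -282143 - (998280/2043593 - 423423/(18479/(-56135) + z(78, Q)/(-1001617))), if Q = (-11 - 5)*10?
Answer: -654307725872970188482/424131609332009 ≈ -1.5427e+6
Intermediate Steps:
Q = -160 (Q = -16*10 = -160)
z(t, C) = (C + t)²
-282143 - (998280/2043593 - 423423/(18479/(-56135) + z(78, Q)/(-1001617))) = -282143 - (998280/2043593 - 423423/(18479/(-56135) + (-160 + 78)²/(-1001617))) = -282143 - (998280*(1/2043593) - 423423/(18479*(-1/56135) + (-82)²*(-1/1001617))) = -282143 - (998280/2043593 - 423423/(-18479/56135 + 6724*(-1/1001617))) = -282143 - (998280/2043593 - 423423/(-18479/56135 - 6724/1001617)) = -282143 - (998280/2043593 - 423423/(-18886332283/56225770295)) = -282143 - (998280/2043593 - 423423*(-56225770295/18886332283)) = -282143 - (998280/2043593 + 261618509182635/207542113) = -282143 - 1*534641961221209173195/424131609332009 = -282143 - 534641961221209173195/424131609332009 = -654307725872970188482/424131609332009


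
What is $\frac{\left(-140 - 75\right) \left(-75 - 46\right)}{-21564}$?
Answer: $- \frac{26015}{21564} \approx -1.2064$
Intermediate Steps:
$\frac{\left(-140 - 75\right) \left(-75 - 46\right)}{-21564} = \left(-215\right) \left(-121\right) \left(- \frac{1}{21564}\right) = 26015 \left(- \frac{1}{21564}\right) = - \frac{26015}{21564}$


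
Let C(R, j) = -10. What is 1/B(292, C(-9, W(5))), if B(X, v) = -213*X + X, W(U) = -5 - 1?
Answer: -1/61904 ≈ -1.6154e-5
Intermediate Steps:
W(U) = -6
B(X, v) = -212*X
1/B(292, C(-9, W(5))) = 1/(-212*292) = 1/(-61904) = -1/61904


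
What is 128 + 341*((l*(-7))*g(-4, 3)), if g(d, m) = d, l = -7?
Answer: -66708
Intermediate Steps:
128 + 341*((l*(-7))*g(-4, 3)) = 128 + 341*(-7*(-7)*(-4)) = 128 + 341*(49*(-4)) = 128 + 341*(-196) = 128 - 66836 = -66708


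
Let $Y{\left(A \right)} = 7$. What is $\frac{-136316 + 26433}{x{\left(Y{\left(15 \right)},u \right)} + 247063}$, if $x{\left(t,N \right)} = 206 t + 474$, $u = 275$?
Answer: $- \frac{109883}{248979} \approx -0.44133$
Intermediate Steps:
$x{\left(t,N \right)} = 474 + 206 t$
$\frac{-136316 + 26433}{x{\left(Y{\left(15 \right)},u \right)} + 247063} = \frac{-136316 + 26433}{\left(474 + 206 \cdot 7\right) + 247063} = - \frac{109883}{\left(474 + 1442\right) + 247063} = - \frac{109883}{1916 + 247063} = - \frac{109883}{248979}$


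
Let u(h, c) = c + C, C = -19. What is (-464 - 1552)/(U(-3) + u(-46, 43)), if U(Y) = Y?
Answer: -96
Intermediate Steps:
u(h, c) = -19 + c (u(h, c) = c - 19 = -19 + c)
(-464 - 1552)/(U(-3) + u(-46, 43)) = (-464 - 1552)/(-3 + (-19 + 43)) = -2016/(-3 + 24) = -2016/21 = -2016*1/21 = -96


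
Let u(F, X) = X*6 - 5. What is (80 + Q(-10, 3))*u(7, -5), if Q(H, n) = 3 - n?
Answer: -2800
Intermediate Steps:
u(F, X) = -5 + 6*X (u(F, X) = 6*X - 5 = -5 + 6*X)
(80 + Q(-10, 3))*u(7, -5) = (80 + (3 - 1*3))*(-5 + 6*(-5)) = (80 + (3 - 3))*(-5 - 30) = (80 + 0)*(-35) = 80*(-35) = -2800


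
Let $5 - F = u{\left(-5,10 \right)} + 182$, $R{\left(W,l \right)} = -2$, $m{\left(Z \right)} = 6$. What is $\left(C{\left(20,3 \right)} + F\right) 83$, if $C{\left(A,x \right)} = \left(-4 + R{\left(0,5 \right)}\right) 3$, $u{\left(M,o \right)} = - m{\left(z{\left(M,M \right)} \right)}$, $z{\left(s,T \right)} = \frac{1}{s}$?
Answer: $-15687$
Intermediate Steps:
$u{\left(M,o \right)} = -6$ ($u{\left(M,o \right)} = \left(-1\right) 6 = -6$)
$C{\left(A,x \right)} = -18$ ($C{\left(A,x \right)} = \left(-4 - 2\right) 3 = \left(-6\right) 3 = -18$)
$F = -171$ ($F = 5 - \left(-6 + 182\right) = 5 - 176 = -171$)
$\left(C{\left(20,3 \right)} + F\right) 83 = \left(-18 - 171\right) 83 = \left(-189\right) 83 = -15687$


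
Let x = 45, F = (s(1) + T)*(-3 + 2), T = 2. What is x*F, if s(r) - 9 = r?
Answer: -540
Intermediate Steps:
s(r) = 9 + r
F = -12 (F = ((9 + 1) + 2)*(-3 + 2) = (10 + 2)*(-1) = 12*(-1) = -12)
x*F = 45*(-12) = -540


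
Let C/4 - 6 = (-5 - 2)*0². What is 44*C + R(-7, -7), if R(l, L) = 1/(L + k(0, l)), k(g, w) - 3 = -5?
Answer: 9503/9 ≈ 1055.9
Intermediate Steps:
k(g, w) = -2 (k(g, w) = 3 - 5 = -2)
R(l, L) = 1/(-2 + L) (R(l, L) = 1/(L - 2) = 1/(-2 + L))
C = 24 (C = 24 + 4*((-5 - 2)*0²) = 24 + 4*(-7*0) = 24 + 4*0 = 24 + 0 = 24)
44*C + R(-7, -7) = 44*24 + 1/(-2 - 7) = 1056 + 1/(-9) = 1056 - ⅑ = 9503/9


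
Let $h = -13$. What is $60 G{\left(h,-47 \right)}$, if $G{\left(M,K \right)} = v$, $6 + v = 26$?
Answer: $1200$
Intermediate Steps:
$v = 20$ ($v = -6 + 26 = 20$)
$G{\left(M,K \right)} = 20$
$60 G{\left(h,-47 \right)} = 60 \cdot 20 = 1200$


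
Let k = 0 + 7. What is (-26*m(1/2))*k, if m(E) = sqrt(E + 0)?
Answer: -91*sqrt(2) ≈ -128.69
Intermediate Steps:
k = 7
m(E) = sqrt(E)
(-26*m(1/2))*k = -26*sqrt(2)/2*7 = -13*sqrt(2)*7 = -91*sqrt(2)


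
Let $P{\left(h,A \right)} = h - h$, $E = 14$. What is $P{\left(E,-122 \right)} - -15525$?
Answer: $15525$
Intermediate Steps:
$P{\left(h,A \right)} = 0$
$P{\left(E,-122 \right)} - -15525 = 0 - -15525 = 0 + 15525 = 15525$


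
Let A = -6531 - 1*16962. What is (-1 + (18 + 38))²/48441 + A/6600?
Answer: -372686471/106570200 ≈ -3.4971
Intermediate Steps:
A = -23493 (A = -6531 - 16962 = -23493)
(-1 + (18 + 38))²/48441 + A/6600 = (-1 + (18 + 38))²/48441 - 23493/6600 = (-1 + 56)²*(1/48441) - 23493*1/6600 = 55²*(1/48441) - 7831/2200 = 3025*(1/48441) - 7831/2200 = 3025/48441 - 7831/2200 = -372686471/106570200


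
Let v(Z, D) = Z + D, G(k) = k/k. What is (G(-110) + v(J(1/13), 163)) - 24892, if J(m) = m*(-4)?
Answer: -321468/13 ≈ -24728.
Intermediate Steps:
J(m) = -4*m
G(k) = 1
v(Z, D) = D + Z
(G(-110) + v(J(1/13), 163)) - 24892 = (1 + (163 - 4/13)) - 24892 = (1 + 2115/13) - 24892 = 2128/13 - 24892 = -321468/13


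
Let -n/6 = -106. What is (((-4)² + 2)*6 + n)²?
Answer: 553536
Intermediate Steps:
n = 636 (n = -6*(-106) = 636)
(((-4)² + 2)*6 + n)² = (((-4)² + 2)*6 + 636)² = ((16 + 2)*6 + 636)² = (18*6 + 636)² = (108 + 636)² = 744² = 553536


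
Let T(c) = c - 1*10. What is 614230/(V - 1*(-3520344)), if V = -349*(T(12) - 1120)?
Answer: 307115/1955263 ≈ 0.15707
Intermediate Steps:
T(c) = -10 + c (T(c) = c - 10 = -10 + c)
V = 390182 (V = -349*((-10 + 12) - 1120) = -349*(2 - 1120) = -349*(-1118) = 390182)
614230/(V - 1*(-3520344)) = 614230/(390182 - 1*(-3520344)) = 614230/(390182 + 3520344) = 614230/3910526 = 614230*(1/3910526) = 307115/1955263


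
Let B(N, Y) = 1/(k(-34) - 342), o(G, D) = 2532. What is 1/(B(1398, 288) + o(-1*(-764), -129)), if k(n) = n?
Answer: 376/952031 ≈ 0.00039495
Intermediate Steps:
B(N, Y) = -1/376 (B(N, Y) = 1/(-34 - 342) = 1/(-376) = -1/376)
1/(B(1398, 288) + o(-1*(-764), -129)) = 1/(-1/376 + 2532) = 1/(952031/376) = 376/952031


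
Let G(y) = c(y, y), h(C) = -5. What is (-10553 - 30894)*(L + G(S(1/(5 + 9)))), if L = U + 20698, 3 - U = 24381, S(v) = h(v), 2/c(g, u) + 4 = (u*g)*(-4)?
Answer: 7931339367/52 ≈ 1.5253e+8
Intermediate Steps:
c(g, u) = 2/(-4 - 4*g*u) (c(g, u) = 2/(-4 + (u*g)*(-4)) = 2/(-4 + (g*u)*(-4)) = 2/(-4 - 4*g*u))
S(v) = -5
U = -24378 (U = 3 - 1*24381 = 3 - 24381 = -24378)
G(y) = -1/(2 + 2*y²) (G(y) = -1/(2 + 2*y*y) = -1/(2 + 2*y²))
L = -3680 (L = -24378 + 20698 = -3680)
(-10553 - 30894)*(L + G(S(1/(5 + 9)))) = (-10553 - 30894)*(-3680 - 1/(2 + 2*(-5)²)) = -41447*(-3680 - 1/(2 + 2*25)) = -41447*(-3680 - 1/(2 + 50)) = -41447*(-3680 - 1/52) = -41447*(-191361/52) = 7931339367/52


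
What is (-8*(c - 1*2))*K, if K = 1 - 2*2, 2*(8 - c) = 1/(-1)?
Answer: 156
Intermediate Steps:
c = 17/2 (c = 8 - ½/(-1) = 8 - ½*(-1) = 8 + ½ = 17/2 ≈ 8.5000)
K = -3 (K = 1 - 4 = -3)
(-8*(c - 1*2))*K = -8*(17/2 - 1*2)*(-3) = -8*(17/2 - 2)*(-3) = -8*13/2*(-3) = -52*(-3) = 156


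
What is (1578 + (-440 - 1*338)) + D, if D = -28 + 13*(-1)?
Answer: 759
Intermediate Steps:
D = -41 (D = -28 - 13 = -41)
(1578 + (-440 - 1*338)) + D = (1578 + (-440 - 1*338)) - 41 = (1578 + (-440 - 338)) - 41 = (1578 - 778) - 41 = 800 - 41 = 759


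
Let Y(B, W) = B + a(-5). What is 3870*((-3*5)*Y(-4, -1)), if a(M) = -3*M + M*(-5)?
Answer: -2089800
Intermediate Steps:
a(M) = -8*M (a(M) = -3*M - 5*M = -8*M)
Y(B, W) = 40 + B (Y(B, W) = B - 8*(-5) = B + 40 = 40 + B)
3870*((-3*5)*Y(-4, -1)) = 3870*((-3*5)*(40 - 4)) = 3870*(-15*36) = 3870*(-540) = -2089800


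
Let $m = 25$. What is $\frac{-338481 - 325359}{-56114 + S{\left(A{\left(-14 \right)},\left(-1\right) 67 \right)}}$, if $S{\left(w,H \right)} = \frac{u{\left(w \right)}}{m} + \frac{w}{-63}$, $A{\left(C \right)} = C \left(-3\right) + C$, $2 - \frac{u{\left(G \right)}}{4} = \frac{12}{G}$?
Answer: $\frac{522774000}{44189927} \approx 11.83$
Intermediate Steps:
$u{\left(G \right)} = 8 - \frac{48}{G}$ ($u{\left(G \right)} = 8 - 4 \frac{12}{G} = 8 - \frac{48}{G}$)
$A{\left(C \right)} = - 2 C$ ($A{\left(C \right)} = - 3 C + C = - 2 C$)
$S{\left(w,H \right)} = \frac{8}{25} - \frac{48}{25 w} - \frac{w}{63}$ ($S{\left(w,H \right)} = \frac{8 - \frac{48}{w}}{25} + \frac{w}{-63} = \left(8 - \frac{48}{w}\right) \frac{1}{25} + w \left(- \frac{1}{63}\right) = \left(\frac{8}{25} - \frac{48}{25 w}\right) - \frac{w}{63} = \frac{8}{25} - \frac{48}{25 w} - \frac{w}{63}$)
$\frac{-338481 - 325359}{-56114 + S{\left(A{\left(-14 \right)},\left(-1\right) 67 \right)}} = \frac{-338481 - 325359}{-56114 - \left(- \frac{8}{25} + \frac{12}{175} + \frac{1}{63} \left(-2\right) \left(-14\right)\right)} = - \frac{663840}{-56114 - \left(\frac{28}{225} + \frac{12}{175}\right)} = - \frac{663840}{-56114 - \frac{304}{1575}} = - \frac{663840}{- \frac{88379854}{1575}} = \left(-663840\right) \left(- \frac{1575}{88379854}\right) = \frac{522774000}{44189927}$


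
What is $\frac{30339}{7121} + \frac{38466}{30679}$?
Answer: $\frac{1204686567}{218465159} \approx 5.5143$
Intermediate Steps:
$\frac{30339}{7121} + \frac{38466}{30679} = \frac{1204686567}{218465159}$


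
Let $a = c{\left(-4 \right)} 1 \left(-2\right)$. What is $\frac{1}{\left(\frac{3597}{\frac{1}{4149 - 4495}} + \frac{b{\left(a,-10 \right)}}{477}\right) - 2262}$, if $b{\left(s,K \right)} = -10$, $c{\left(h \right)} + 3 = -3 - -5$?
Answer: $- \frac{477}{594735058} \approx -8.0204 \cdot 10^{-7}$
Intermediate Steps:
$c{\left(h \right)} = -1$ ($c{\left(h \right)} = -3 - -2 = -3 + \left(-3 + 5\right) = -3 + 2 = -1$)
$a = 2$ ($a = \left(-1\right) 1 \left(-2\right) = \left(-1\right) \left(-2\right) = 2$)
$\frac{1}{\left(\frac{3597}{\frac{1}{4149 - 4495}} + \frac{b{\left(a,-10 \right)}}{477}\right) - 2262} = \frac{1}{\left(\frac{3597}{\frac{1}{4149 - 4495}} - \frac{10}{477}\right) - 2262} = \frac{1}{\left(\frac{3597}{\frac{1}{-346}} - \frac{10}{477}\right) - 2262} = \frac{1}{\left(\frac{3597}{- \frac{1}{346}} - \frac{10}{477}\right) - 2262} = \frac{1}{\left(3597 \left(-346\right) - \frac{10}{477}\right) - 2262} = \frac{1}{\left(-1244562 - \frac{10}{477}\right) - 2262} = \frac{1}{- \frac{593656084}{477} - 2262} = \frac{1}{- \frac{594735058}{477}} = - \frac{477}{594735058}$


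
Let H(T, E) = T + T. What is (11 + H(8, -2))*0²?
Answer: 0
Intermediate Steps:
H(T, E) = 2*T
(11 + H(8, -2))*0² = (11 + 2*8)*0² = (11 + 16)*0 = 27*0 = 0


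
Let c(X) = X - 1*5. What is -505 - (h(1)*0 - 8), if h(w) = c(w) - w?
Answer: -497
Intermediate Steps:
c(X) = -5 + X (c(X) = X - 5 = -5 + X)
h(w) = -5 (h(w) = (-5 + w) - w = -5)
-505 - (h(1)*0 - 8) = -505 - (-5*0 - 8) = -505 - (0 - 8) = -505 - 1*(-8) = -505 + 8 = -497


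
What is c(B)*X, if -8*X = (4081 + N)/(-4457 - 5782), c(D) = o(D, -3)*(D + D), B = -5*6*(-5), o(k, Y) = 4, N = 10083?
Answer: 708200/3413 ≈ 207.50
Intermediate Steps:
B = 150 (B = -30*(-5) = 150)
c(D) = 8*D (c(D) = 4*(D + D) = 4*(2*D) = 8*D)
X = 3541/20478 (X = -(4081 + 10083)/(8*(-4457 - 5782)) = -3541/(2*(-10239)) = -3541*(-1)/(2*10239) = -⅛*(-14164/10239) = 3541/20478 ≈ 0.17292)
c(B)*X = (8*150)*(3541/20478) = 1200*(3541/20478) = 708200/3413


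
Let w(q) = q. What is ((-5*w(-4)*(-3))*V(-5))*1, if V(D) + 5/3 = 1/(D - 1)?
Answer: 110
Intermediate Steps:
V(D) = -5/3 + 1/(-1 + D) (V(D) = -5/3 + 1/(D - 1) = -5/3 + 1/(-1 + D))
((-5*w(-4)*(-3))*V(-5))*1 = ((-5*(-4)*(-3))*((8 - 5*(-5))/(3*(-1 - 5))))*1 = ((20*(-3))*((⅓)*(8 + 25)/(-6)))*1 = -20*(-1)*33/6*1 = -60*(-11/6)*1 = 110*1 = 110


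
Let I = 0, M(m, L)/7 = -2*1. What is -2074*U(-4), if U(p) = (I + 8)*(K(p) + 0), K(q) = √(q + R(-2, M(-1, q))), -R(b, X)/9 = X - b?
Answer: -33184*√26 ≈ -1.6921e+5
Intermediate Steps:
M(m, L) = -14 (M(m, L) = 7*(-2*1) = 7*(-2) = -14)
R(b, X) = -9*X + 9*b (R(b, X) = -9*(X - b) = -9*X + 9*b)
K(q) = √(108 + q) (K(q) = √(q + (-9*(-14) + 9*(-2))) = √(q + (126 - 18)) = √(q + 108) = √(108 + q))
U(p) = 8*√(108 + p) (U(p) = (0 + 8)*(√(108 + p) + 0) = 8*√(108 + p))
-2074*U(-4) = -16592*√(108 - 4) = -16592*√104 = -16592*2*√26 = -33184*√26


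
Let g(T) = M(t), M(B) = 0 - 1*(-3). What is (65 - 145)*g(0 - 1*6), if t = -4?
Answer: -240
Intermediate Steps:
M(B) = 3 (M(B) = 0 + 3 = 3)
g(T) = 3
(65 - 145)*g(0 - 1*6) = (65 - 145)*3 = -80*3 = -240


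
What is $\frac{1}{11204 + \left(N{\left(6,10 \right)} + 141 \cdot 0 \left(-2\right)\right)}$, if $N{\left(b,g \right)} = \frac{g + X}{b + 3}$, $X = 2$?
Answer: $\frac{3}{33616} \approx 8.9243 \cdot 10^{-5}$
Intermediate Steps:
$N{\left(b,g \right)} = \frac{2 + g}{3 + b}$ ($N{\left(b,g \right)} = \frac{g + 2}{b + 3} = \frac{2 + g}{3 + b}$)
$\frac{1}{11204 + \left(N{\left(6,10 \right)} + 141 \cdot 0 \left(-2\right)\right)} = \frac{1}{11204 + \left(\frac{2 + 10}{3 + 6} + 141 \cdot 0 \left(-2\right)\right)} = \frac{1}{11204 + \left(\frac{1}{9} \cdot 12 + 141 \cdot 0\right)} = \frac{1}{11204 + \left(\frac{1}{9} \cdot 12 + 0\right)} = \frac{1}{11204 + \left(\frac{4}{3} + 0\right)} = \frac{1}{11204 + \frac{4}{3}} = \frac{1}{\frac{33616}{3}} = \frac{3}{33616}$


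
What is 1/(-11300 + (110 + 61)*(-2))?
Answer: -1/11642 ≈ -8.5896e-5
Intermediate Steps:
1/(-11300 + (110 + 61)*(-2)) = 1/(-11300 + 171*(-2)) = 1/(-11300 - 342) = 1/(-11642) = -1/11642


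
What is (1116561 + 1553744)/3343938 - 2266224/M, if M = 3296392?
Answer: 153032436181/1377866308962 ≈ 0.11106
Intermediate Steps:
(1116561 + 1553744)/3343938 - 2266224/M = (1116561 + 1553744)/3343938 - 2266224/3296392 = 2670305*(1/3343938) - 2266224*1/3296392 = 2670305/3343938 - 283278/412049 = 153032436181/1377866308962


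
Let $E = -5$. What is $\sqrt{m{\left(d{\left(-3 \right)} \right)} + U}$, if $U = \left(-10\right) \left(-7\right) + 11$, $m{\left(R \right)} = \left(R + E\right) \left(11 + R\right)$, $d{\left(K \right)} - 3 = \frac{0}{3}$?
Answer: $\sqrt{53} \approx 7.2801$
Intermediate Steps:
$d{\left(K \right)} = 3$ ($d{\left(K \right)} = 3 + \frac{0}{3} = 3 + 0 \cdot \frac{1}{3} = 3 + 0 = 3$)
$m{\left(R \right)} = \left(-5 + R\right) \left(11 + R\right)$ ($m{\left(R \right)} = \left(R - 5\right) \left(11 + R\right) = \left(-5 + R\right) \left(11 + R\right)$)
$U = 81$ ($U = 70 + 11 = 81$)
$\sqrt{m{\left(d{\left(-3 \right)} \right)} + U} = \sqrt{\left(-55 + 3^{2} + 6 \cdot 3\right) + 81} = \sqrt{\left(-55 + 9 + 18\right) + 81} = \sqrt{-28 + 81} = \sqrt{53}$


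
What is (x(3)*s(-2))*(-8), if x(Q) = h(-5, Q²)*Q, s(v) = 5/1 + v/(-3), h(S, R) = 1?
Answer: -136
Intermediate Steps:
s(v) = 5 - v/3 (s(v) = 5*1 + v*(-⅓) = 5 - v/3)
x(Q) = Q (x(Q) = 1*Q = Q)
(x(3)*s(-2))*(-8) = (3*(5 - ⅓*(-2)))*(-8) = (3*(5 + ⅔))*(-8) = (3*(17/3))*(-8) = 17*(-8) = -136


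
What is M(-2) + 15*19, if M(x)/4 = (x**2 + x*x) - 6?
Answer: 293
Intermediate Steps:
M(x) = -24 + 8*x**2 (M(x) = 4*((x**2 + x*x) - 6) = 4*((x**2 + x**2) - 6) = 4*(2*x**2 - 6) = 4*(-6 + 2*x**2) = -24 + 8*x**2)
M(-2) + 15*19 = (-24 + 8*(-2)**2) + 15*19 = (-24 + 8*4) + 285 = (-24 + 32) + 285 = 8 + 285 = 293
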